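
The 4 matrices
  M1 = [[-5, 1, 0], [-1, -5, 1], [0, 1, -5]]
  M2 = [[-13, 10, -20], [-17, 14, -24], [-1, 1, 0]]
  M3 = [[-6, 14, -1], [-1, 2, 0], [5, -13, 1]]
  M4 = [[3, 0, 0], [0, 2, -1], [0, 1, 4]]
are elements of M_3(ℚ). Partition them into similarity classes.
Characteristic polynomials: χ_{M1} = (x + 5)^3, χ_{M2} = (x - 2)^2(x + 3), χ_{M3} = (x + 1)^3, χ_{M4} = (x - 3)^3.

{M1}: invariant factors (x + 5)^3.

{M2}: invariant factors (x - 2)^2(x + 3).

{M3}: invariant factors (x + 1)^3.

{M4}: invariant factors x - 3, (x - 3)^2.

Matrices are similar if and only if their invariant-factor lists agree; the partition into similarity classes is {M1}, {M2}, {M3}, {M4}.

4 classes: {M1}, {M2}, {M3}, {M4}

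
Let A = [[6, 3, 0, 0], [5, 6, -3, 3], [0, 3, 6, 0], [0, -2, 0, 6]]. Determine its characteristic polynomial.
xI - A = [[x - 6, -3, 0, 0], [-5, x - 6, 3, -3], [0, -3, x - 6, 0], [0, 2, 0, x - 6]].

Expanding det(xI - A) along the first row:
det(xI - A) = + (x - 6)·det([[x - 6, 3, -3], [-3, x - 6, 0], [2, 0, x - 6]]) - (-3)·det([[-5, 3, -3], [0, x - 6, 0], [0, 0, x - 6]]) + (0)·det([[-5, x - 6, -3], [0, -3, 0], [0, 2, x - 6]]) - (0)·det([[-5, x - 6, 3], [0, -3, x - 6], [0, 2, 0]]).

Evaluating gives χ_A(x) = x^4 - 24x^3 + 216x^2 - 864x + 1296 = (x - 6)^4.

χ_A(x) = (x - 6)^4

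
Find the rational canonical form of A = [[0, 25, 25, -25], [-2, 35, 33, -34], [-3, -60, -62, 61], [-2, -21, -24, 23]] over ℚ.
The invariant factors of A (the non-unit diagonal entries of the Smith normal form of xI - A over ℚ[x]) are (x^2 + 2x + 5)^2, each dividing the next. The characteristic polynomial is their product, (x^2 + 2x + 5)^2.

The rational canonical form is the block-diagonal matrix of companion matrices C(f_i):
R = [[0, 0, 0, -25], [1, 0, 0, -20], [0, 1, 0, -14], [0, 0, 1, -4]].

Note the characteristic polynomial does not split into linear factors over ℚ, so A has no Jordan form over ℚ; the rational canonical form exists over any field.

R = [[0, 0, 0, -25], [1, 0, 0, -20], [0, 1, 0, -14], [0, 0, 1, -4]]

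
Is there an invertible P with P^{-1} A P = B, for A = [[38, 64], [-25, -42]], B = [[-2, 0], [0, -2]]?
No.

Both have characteristic polynomial (x + 2)^2, but the minimal polynomial of A is (x + 2)^2 while the minimal polynomial of B is x + 2. The minimal polynomial is a similarity invariant, so A and B are not similar.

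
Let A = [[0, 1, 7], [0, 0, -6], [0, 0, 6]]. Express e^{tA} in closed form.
e^{tA} = [[1, t, t + e^{6*t} - 1], [0, 1, 1 - e^{6*t}], [0, 0, e^{6*t}]]

A has Jordan form J = [[0, 1, 0], [0, 0, 0], [0, 0, 6]] with A = PJP^{-1}, so e^{tA} = P e^{tJ} P^{-1}.

For a Jordan block J_k(λ), e^{tJ_k(λ)} = e^{λt} · (I + tN + t^2 N^2/2! + ... + t^{k-1} N^{k-1}/(k-1)!) where N is the nilpotent superdiagonal part.

Assembling the blocks and conjugating back gives the entries of e^{tA} as shown above.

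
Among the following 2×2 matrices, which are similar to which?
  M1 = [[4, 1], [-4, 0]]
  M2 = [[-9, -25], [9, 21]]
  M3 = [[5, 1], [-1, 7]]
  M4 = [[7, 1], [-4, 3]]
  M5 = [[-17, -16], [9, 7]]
Characteristic polynomials: χ_{M1} = (x - 2)^2, χ_{M2} = (x - 6)^2, χ_{M3} = (x - 6)^2, χ_{M4} = (x - 5)^2, χ_{M5} = (x + 5)^2.

{M1}: invariant factors (x - 2)^2.

{M2, M3}: invariant factors (x - 6)^2.

{M4}: invariant factors (x - 5)^2.

{M5}: invariant factors (x + 5)^2.

Matrices are similar if and only if their invariant-factor lists agree; the partition into similarity classes is {M1}, {M2, M3}, {M4}, {M5}.

4 classes: {M1}, {M2, M3}, {M4}, {M5}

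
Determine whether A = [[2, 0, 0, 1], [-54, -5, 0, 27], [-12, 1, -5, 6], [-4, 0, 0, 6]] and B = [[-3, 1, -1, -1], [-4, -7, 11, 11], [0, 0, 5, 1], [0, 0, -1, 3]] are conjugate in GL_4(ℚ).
Yes.

Two matrices over a field are similar if and only if they have the same invariant factors.

Both A and B have characteristic polynomial (x - 4)^2(x + 5)^2 and minimal polynomial (x - 4)^2(x + 5)^2. Computing further, both have invariant factors (x - 4)^2(x + 5)^2. Hence A and B are similar.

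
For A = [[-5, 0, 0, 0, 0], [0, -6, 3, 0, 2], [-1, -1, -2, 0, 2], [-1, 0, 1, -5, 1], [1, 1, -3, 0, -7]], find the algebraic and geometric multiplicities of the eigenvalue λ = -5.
The characteristic polynomial is (x + 5)^5, so the factor x + 5 appears with exponent 5: the algebraic multiplicity is 5.

rank(A + 5I) = 3, so the eigenspace has dimension 5 - 3 = 2: the geometric multiplicity is 2.

Since 2 < 5, A is not diagonalizable.

algebraic multiplicity 5, geometric multiplicity 2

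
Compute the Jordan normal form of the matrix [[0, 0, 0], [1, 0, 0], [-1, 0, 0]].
The characteristic polynomial is det(xI - A) = x^3, so the eigenvalues are 0 (algebraic multiplicity 3).

For λ = 0: rank(A) = 1, rank(A^2) = 0. The eigenspace has dimension 3 - 1 = 2, so there are 2 Jordan blocks; the rank sequence gives block sizes [2, 1].

Assembling the blocks gives the Jordan form J above.

J = [[0, 1, 0], [0, 0, 0], [0, 0, 0]]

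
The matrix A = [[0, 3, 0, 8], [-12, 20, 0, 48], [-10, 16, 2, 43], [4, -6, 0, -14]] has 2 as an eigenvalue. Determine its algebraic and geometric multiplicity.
The characteristic polynomial is (x - 2)^4, so the factor x - 2 appears with exponent 4: the algebraic multiplicity is 4.

rank(A - 2I) = 2, so the eigenspace has dimension 4 - 2 = 2: the geometric multiplicity is 2.

Since 2 < 4, A is not diagonalizable.

algebraic multiplicity 4, geometric multiplicity 2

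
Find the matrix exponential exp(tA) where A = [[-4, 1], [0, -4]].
A has Jordan form J = [[-4, 1], [0, -4]] with A = PJP^{-1}, so e^{tA} = P e^{tJ} P^{-1}.

For a Jordan block J_k(λ), e^{tJ_k(λ)} = e^{λt} · (I + tN + t^2 N^2/2! + ... + t^{k-1} N^{k-1}/(k-1)!) where N is the nilpotent superdiagonal part.

Assembling the blocks and conjugating back gives the entries of e^{tA} as shown above.

e^{tA} = [[e^{-4*t}, t*e^{-4*t}], [0, e^{-4*t}]]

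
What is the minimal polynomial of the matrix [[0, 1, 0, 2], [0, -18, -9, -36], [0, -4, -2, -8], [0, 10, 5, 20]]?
The characteristic polynomial factors as x^4. The minimal polynomial is ∏(x - λ)^{k_λ} where k_λ is the size of the largest Jordan block at λ.

For λ = 0: rank(A) = 2, and the largest Jordan block has size 3 (the smallest k with rank(A^k) = rank(A^(k+1))).

So m_A(x) = x^3.

m_A(x) = x^3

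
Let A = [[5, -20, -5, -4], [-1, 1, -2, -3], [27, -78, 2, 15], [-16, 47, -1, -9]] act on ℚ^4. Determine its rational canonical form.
The invariant factors of A (the non-unit diagonal entries of the Smith normal form of xI - A over ℚ[x]) are (x + 1)(x^3 - 4x - 4), each dividing the next. The characteristic polynomial is their product, (x + 1)(x^3 - 4x - 4).

The rational canonical form is the block-diagonal matrix of companion matrices C(f_i):
R = [[0, 0, 0, 4], [1, 0, 0, 8], [0, 1, 0, 4], [0, 0, 1, -1]].

Note the characteristic polynomial does not split into linear factors over ℚ, so A has no Jordan form over ℚ; the rational canonical form exists over any field.

R = [[0, 0, 0, 4], [1, 0, 0, 8], [0, 1, 0, 4], [0, 0, 1, -1]]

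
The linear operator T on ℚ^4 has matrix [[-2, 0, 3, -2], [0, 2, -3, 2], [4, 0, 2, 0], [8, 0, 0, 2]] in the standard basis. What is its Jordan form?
J = [[0, 1, 0, 0], [0, 0, 0, 0], [0, 0, 2, 0], [0, 0, 0, 2]]

The characteristic polynomial is det(xI - A) = x^2(x - 2)^2, so the eigenvalues are 0 (algebraic multiplicity 2), 2 (algebraic multiplicity 2).

For λ = 0: rank(A) = 3, rank(A^2) = 2. The eigenspace has dimension 4 - 3 = 1, so there is 1 Jordan block; the rank sequence gives block sizes [2].

For λ = 2: rank(A - 2I) = 2. The eigenspace has dimension 4 - 2 = 2, so there are 2 Jordan blocks; the rank sequence gives block sizes [1, 1].

Assembling the blocks gives the Jordan form J above.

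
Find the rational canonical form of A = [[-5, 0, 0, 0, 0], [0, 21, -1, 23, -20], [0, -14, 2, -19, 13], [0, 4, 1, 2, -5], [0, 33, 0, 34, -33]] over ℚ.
R = [[-5, 0, 0, 0, 0], [0, 0, 0, 0, -25], [0, 1, 0, 0, 40], [0, 0, 1, 0, -6], [0, 0, 0, 1, -8]]

The invariant factors of A (the non-unit diagonal entries of the Smith normal form of xI - A over ℚ[x]) are x + 5, (x - 1)^2(x + 5)^2, each dividing the next. The characteristic polynomial is their product, (x - 1)^2(x + 5)^3.

The rational canonical form is the block-diagonal matrix of companion matrices C(f_i):
R = [[-5, 0, 0, 0, 0], [0, 0, 0, 0, -25], [0, 1, 0, 0, 40], [0, 0, 1, 0, -6], [0, 0, 0, 1, -8]].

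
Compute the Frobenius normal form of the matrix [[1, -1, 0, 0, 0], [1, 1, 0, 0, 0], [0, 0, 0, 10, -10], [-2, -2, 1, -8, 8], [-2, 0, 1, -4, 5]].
The invariant factors of A (the non-unit diagonal entries of the Smith normal form of xI - A over ℚ[x]) are x^2 - 2x + 2, (x + 5)(x^2 - 2x + 2), each dividing the next. The characteristic polynomial is their product, (x + 5)(x^2 - 2x + 2)^2.

The rational canonical form is the block-diagonal matrix of companion matrices C(f_i):
R = [[0, -2, 0, 0, 0], [1, 2, 0, 0, 0], [0, 0, 0, 0, -10], [0, 0, 1, 0, 8], [0, 0, 0, 1, -3]].

Note the characteristic polynomial does not split into linear factors over ℚ, so A has no Jordan form over ℚ; the rational canonical form exists over any field.

R = [[0, -2, 0, 0, 0], [1, 2, 0, 0, 0], [0, 0, 0, 0, -10], [0, 0, 1, 0, 8], [0, 0, 0, 1, -3]]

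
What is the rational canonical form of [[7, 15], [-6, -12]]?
R = [[0, -6], [1, -5]]

The invariant factors of A (the non-unit diagonal entries of the Smith normal form of xI - A over ℚ[x]) are (x + 2)(x + 3), each dividing the next. The characteristic polynomial is their product, (x + 2)(x + 3).

The rational canonical form is the block-diagonal matrix of companion matrices C(f_i):
R = [[0, -6], [1, -5]].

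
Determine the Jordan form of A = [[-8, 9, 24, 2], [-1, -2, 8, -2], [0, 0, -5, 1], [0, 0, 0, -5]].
The characteristic polynomial is det(xI - A) = (x + 5)^4, so the eigenvalues are -5 (algebraic multiplicity 4).

For λ = -5: rank(A + 5I) = 2, rank((A + 5I)^2) = 0. The eigenspace has dimension 4 - 2 = 2, so there are 2 Jordan blocks; the rank sequence gives block sizes [2, 2].

Assembling the blocks gives the Jordan form J above.

J = [[-5, 1, 0, 0], [0, -5, 0, 0], [0, 0, -5, 1], [0, 0, 0, -5]]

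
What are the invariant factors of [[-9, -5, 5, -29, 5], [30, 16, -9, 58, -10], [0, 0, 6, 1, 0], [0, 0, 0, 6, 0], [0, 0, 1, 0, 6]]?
The Jordan structure of A has elementary divisors (x - 1), (x - 6)^3, (x - 6). Arranging the block sizes at each eigenvalue in decreasing order and taking row products gives the invariant factors.

Invariant factors (smallest first, each dividing the next): x - 6, (x - 6)^3(x - 1).

Check: the last factor (x - 6)^3(x - 1) is the minimal polynomial, and the product (x - 6)^4(x - 1) is the characteristic polynomial.

x - 6, (x - 6)^3(x - 1)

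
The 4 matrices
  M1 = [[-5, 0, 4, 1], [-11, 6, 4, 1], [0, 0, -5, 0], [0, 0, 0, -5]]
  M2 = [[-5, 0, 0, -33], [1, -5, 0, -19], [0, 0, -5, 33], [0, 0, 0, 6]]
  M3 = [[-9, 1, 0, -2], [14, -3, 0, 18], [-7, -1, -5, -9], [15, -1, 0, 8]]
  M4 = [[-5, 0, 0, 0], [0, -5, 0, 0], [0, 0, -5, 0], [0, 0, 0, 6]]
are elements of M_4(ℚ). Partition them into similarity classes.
Characteristic polynomials: χ_{M1} = (x - 6)(x + 5)^3, χ_{M2} = (x - 6)(x + 5)^3, χ_{M3} = (x - 6)(x + 5)^3, χ_{M4} = (x - 6)(x + 5)^3.

{M1, M2, M3}: invariant factors x + 5, (x - 6)(x + 5)^2.

{M4}: invariant factors x + 5, x + 5, (x - 6)(x + 5).

Matrices are similar if and only if their invariant-factor lists agree; the partition into similarity classes is {M1, M2, M3}, {M4}.

2 classes: {M1, M2, M3}, {M4}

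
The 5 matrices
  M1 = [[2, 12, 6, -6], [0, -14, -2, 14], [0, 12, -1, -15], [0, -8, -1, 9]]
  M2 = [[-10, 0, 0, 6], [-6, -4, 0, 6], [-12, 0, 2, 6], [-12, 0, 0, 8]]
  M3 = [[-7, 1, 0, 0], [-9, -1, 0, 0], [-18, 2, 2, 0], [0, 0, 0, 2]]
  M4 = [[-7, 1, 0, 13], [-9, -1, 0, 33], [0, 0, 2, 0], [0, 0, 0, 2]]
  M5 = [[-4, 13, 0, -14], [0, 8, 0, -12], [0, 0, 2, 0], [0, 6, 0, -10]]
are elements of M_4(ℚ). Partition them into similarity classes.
Characteristic polynomials: χ_{M1} = (x - 2)^2(x + 4)^2, χ_{M2} = (x - 2)^2(x + 4)^2, χ_{M3} = (x - 2)^2(x + 4)^2, χ_{M4} = (x - 2)^2(x + 4)^2, χ_{M5} = (x - 2)^2(x + 4)^2.

{M1, M3, M4, M5}: invariant factors x - 2, (x - 2)(x + 4)^2.

{M2}: invariant factors (x - 2)(x + 4), (x - 2)(x + 4).

Matrices are similar if and only if their invariant-factor lists agree; the partition into similarity classes is {M1, M3, M4, M5}, {M2}.

2 classes: {M1, M3, M4, M5}, {M2}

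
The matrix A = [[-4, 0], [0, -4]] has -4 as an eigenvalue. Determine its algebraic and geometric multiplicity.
algebraic multiplicity 2, geometric multiplicity 2

The characteristic polynomial is (x + 4)^2, so the factor x + 4 appears with exponent 2: the algebraic multiplicity is 2.

rank(A + 4I) = 0, so the eigenspace has dimension 2 - 0 = 2: the geometric multiplicity is 2.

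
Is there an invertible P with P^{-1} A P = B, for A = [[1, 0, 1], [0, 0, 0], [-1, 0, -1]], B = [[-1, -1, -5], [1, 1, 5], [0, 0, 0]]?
Two matrices over a field are similar if and only if they have the same invariant factors.

Both A and B have characteristic polynomial x^3 and minimal polynomial x^2. Computing further, both have invariant factors x, x^2. Hence A and B are similar.

Yes.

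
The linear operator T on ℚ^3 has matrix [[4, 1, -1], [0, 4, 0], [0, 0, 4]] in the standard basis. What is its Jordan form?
J = [[4, 1, 0], [0, 4, 0], [0, 0, 4]]

The characteristic polynomial is det(xI - A) = (x - 4)^3, so the eigenvalues are 4 (algebraic multiplicity 3).

For λ = 4: rank(A - 4I) = 1, rank((A - 4I)^2) = 0. The eigenspace has dimension 3 - 1 = 2, so there are 2 Jordan blocks; the rank sequence gives block sizes [2, 1].

Assembling the blocks gives the Jordan form J above.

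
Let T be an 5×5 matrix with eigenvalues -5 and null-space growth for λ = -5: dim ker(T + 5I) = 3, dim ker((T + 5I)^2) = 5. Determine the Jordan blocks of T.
Jordan blocks: (-5, 2), (-5, 2), (-5, 1)

λ = -5: successive nullity increments [3, 2] count blocks of size ≥ k; block sizes are [2, 2, 1].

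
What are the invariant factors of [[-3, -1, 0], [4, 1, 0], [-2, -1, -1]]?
x + 1, (x + 1)^2

The Jordan structure of A has elementary divisors (x + 1)^2, (x + 1). Arranging the block sizes at each eigenvalue in decreasing order and taking row products gives the invariant factors.

Invariant factors (smallest first, each dividing the next): x + 1, (x + 1)^2.

Check: the last factor (x + 1)^2 is the minimal polynomial, and the product (x + 1)^3 is the characteristic polynomial.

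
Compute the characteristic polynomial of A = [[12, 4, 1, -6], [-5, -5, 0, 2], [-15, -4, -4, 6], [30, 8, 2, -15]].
χ_A(x) = (x + 3)^4

xI - A = [[x - 12, -4, -1, 6], [5, x + 5, 0, -2], [15, 4, x + 4, -6], [-30, -8, -2, x + 15]].

Expanding det(xI - A) along the first row:
det(xI - A) = + (x - 12)·det([[x + 5, 0, -2], [4, x + 4, -6], [-8, -2, x + 15]]) - (-4)·det([[5, 0, -2], [15, x + 4, -6], [-30, -2, x + 15]]) + (-1)·det([[5, x + 5, -2], [15, 4, -6], [-30, -8, x + 15]]) - (6)·det([[5, x + 5, 0], [15, 4, x + 4], [-30, -8, -2]]).

Evaluating gives χ_A(x) = x^4 + 12x^3 + 54x^2 + 108x + 81 = (x + 3)^4.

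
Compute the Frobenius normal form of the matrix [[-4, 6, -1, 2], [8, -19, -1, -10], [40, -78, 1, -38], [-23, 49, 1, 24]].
The invariant factors of A (the non-unit diagonal entries of the Smith normal form of xI - A over ℚ[x]) are (x^2 - x + 6)^2, each dividing the next. The characteristic polynomial is their product, (x^2 - x + 6)^2.

The rational canonical form is the block-diagonal matrix of companion matrices C(f_i):
R = [[0, 0, 0, -36], [1, 0, 0, 12], [0, 1, 0, -13], [0, 0, 1, 2]].

Note the characteristic polynomial does not split into linear factors over ℚ, so A has no Jordan form over ℚ; the rational canonical form exists over any field.

R = [[0, 0, 0, -36], [1, 0, 0, 12], [0, 1, 0, -13], [0, 0, 1, 2]]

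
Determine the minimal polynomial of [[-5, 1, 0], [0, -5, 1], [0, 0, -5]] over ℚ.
m_A(x) = (x + 5)^3

The characteristic polynomial factors as (x + 5)^3. The minimal polynomial is ∏(x - λ)^{k_λ} where k_λ is the size of the largest Jordan block at λ.

For λ = -5: rank(A + 5I) = 2, and the largest Jordan block has size 3 (the smallest k with rank((A + 5I)^k) = rank((A + 5I)^(k+1))).

So m_A(x) = (x + 5)^3.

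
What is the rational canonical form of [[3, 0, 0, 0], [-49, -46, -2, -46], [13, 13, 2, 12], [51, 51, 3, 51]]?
The invariant factors of A (the non-unit diagonal entries of the Smith normal form of xI - A over ℚ[x]) are x - 3, (x - 6)(x - 3)(x + 2), each dividing the next. The characteristic polynomial is their product, (x - 6)(x - 3)^2(x + 2).

The rational canonical form is the block-diagonal matrix of companion matrices C(f_i):
R = [[3, 0, 0, 0], [0, 0, 0, -36], [0, 1, 0, 0], [0, 0, 1, 7]].

R = [[3, 0, 0, 0], [0, 0, 0, -36], [0, 1, 0, 0], [0, 0, 1, 7]]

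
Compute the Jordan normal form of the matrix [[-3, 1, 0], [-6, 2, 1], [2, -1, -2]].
J = [[-1, 1, 0], [0, -1, 1], [0, 0, -1]]

The characteristic polynomial is det(xI - A) = (x + 1)^3, so the eigenvalues are -1 (algebraic multiplicity 3).

For λ = -1: rank(A + I) = 2, rank((A + I)^2) = 1, rank((A + I)^3) = 0. The eigenspace has dimension 3 - 2 = 1, so there is 1 Jordan block; the rank sequence gives block sizes [3].

Assembling the blocks gives the Jordan form J above.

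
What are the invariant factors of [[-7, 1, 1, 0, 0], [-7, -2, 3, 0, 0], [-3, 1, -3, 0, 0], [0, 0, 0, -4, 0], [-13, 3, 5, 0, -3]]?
x + 4, (x + 3)(x + 4)^3

The Jordan structure of A has elementary divisors (x + 4)^3, (x + 4), (x + 3). Arranging the block sizes at each eigenvalue in decreasing order and taking row products gives the invariant factors.

Invariant factors (smallest first, each dividing the next): x + 4, (x + 3)(x + 4)^3.

Check: the last factor (x + 3)(x + 4)^3 is the minimal polynomial, and the product (x + 3)(x + 4)^4 is the characteristic polynomial.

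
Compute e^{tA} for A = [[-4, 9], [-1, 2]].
e^{tA} = [[(1 - 3*t)*e^{-t}, 9*t*e^{-t}], [-t*e^{-t}, (3*t + 1)*e^{-t}]]

A has Jordan form J = [[-1, 1], [0, -1]] with A = PJP^{-1}, so e^{tA} = P e^{tJ} P^{-1}.

For a Jordan block J_k(λ), e^{tJ_k(λ)} = e^{λt} · (I + tN + t^2 N^2/2! + ... + t^{k-1} N^{k-1}/(k-1)!) where N is the nilpotent superdiagonal part.

Assembling the blocks and conjugating back gives the entries of e^{tA} as shown above.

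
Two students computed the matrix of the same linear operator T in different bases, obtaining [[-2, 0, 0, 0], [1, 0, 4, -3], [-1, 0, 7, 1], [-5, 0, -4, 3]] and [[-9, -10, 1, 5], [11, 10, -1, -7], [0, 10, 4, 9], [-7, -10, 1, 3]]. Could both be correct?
Yes.

Two matrices over a field are similar if and only if they have the same invariant factors.

Both A and B have characteristic polynomial x(x - 5)^2(x + 2) and minimal polynomial x(x - 5)^2(x + 2). Computing further, both have invariant factors x(x - 5)^2(x + 2). Hence A and B are similar.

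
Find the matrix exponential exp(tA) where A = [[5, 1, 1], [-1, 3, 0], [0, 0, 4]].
A has Jordan form J = [[4, 1, 0], [0, 4, 1], [0, 0, 4]] with A = PJP^{-1}, so e^{tA} = P e^{tJ} P^{-1}.

For a Jordan block J_k(λ), e^{tJ_k(λ)} = e^{λt} · (I + tN + t^2 N^2/2! + ... + t^{k-1} N^{k-1}/(k-1)!) where N is the nilpotent superdiagonal part.

Assembling the blocks and conjugating back gives the entries of e^{tA} as shown above.

e^{tA} = [[(t + 1)*e^{4*t}, t*e^{4*t}, t*(t + 2)*e^{4*t}/2], [-t*e^{4*t}, (1 - t)*e^{4*t}, -t^2*e^{4*t}/2], [0, 0, e^{4*t}]]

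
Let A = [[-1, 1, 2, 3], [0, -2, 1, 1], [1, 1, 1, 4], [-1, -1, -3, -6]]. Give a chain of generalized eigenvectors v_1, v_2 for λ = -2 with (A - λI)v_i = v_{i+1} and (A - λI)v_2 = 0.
v_1 = [[1, 1, 1, -1]]^T, v_2 = [[1, 0, 1, -1]]^T

We seek v_1 ∈ ker((A + 2I)^2) \ ker(A + 2I), then set v_{i+1} = (A + 2I) v_i.

One such chain is v_1 = [[1, 1, 1, -1]]^T, v_2 = [[1, 0, 1, -1]]^T. Check: (A + 2I) v_2 = [[0, 0, 0, 0]]^T = 0.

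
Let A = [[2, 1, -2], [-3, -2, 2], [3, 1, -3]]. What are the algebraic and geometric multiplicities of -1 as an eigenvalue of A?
algebraic multiplicity 3, geometric multiplicity 2

The characteristic polynomial is (x + 1)^3, so the factor x + 1 appears with exponent 3: the algebraic multiplicity is 3.

rank(A + I) = 1, so the eigenspace has dimension 3 - 1 = 2: the geometric multiplicity is 2.

Since 2 < 3, A is not diagonalizable.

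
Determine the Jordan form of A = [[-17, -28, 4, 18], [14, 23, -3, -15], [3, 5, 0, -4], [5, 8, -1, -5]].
The characteristic polynomial is det(xI - A) = x^3(x - 1), so the eigenvalues are 0 (algebraic multiplicity 3), 1 (algebraic multiplicity 1).

For λ = 0: rank(A) = 3, rank(A^2) = 2, rank(A^3) = 1. The eigenspace has dimension 4 - 3 = 1, so there is 1 Jordan block; the rank sequence gives block sizes [3].

For λ = 1: algebraic multiplicity 1 gives one 1×1 block.

Assembling the blocks gives the Jordan form J above.

J = [[0, 1, 0, 0], [0, 0, 1, 0], [0, 0, 0, 0], [0, 0, 0, 1]]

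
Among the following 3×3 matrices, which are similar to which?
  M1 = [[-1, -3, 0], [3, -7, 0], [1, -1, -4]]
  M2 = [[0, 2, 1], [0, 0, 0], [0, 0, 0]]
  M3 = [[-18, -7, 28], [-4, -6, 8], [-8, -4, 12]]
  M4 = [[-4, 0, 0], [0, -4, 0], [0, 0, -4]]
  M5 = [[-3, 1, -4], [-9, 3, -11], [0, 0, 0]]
Characteristic polynomials: χ_{M1} = (x + 4)^3, χ_{M2} = x^3, χ_{M3} = (x + 4)^3, χ_{M4} = (x + 4)^3, χ_{M5} = x^3.

{M1, M3}: invariant factors x + 4, (x + 4)^2.

{M2}: invariant factors x, x^2.

{M4}: invariant factors x + 4, x + 4, x + 4.

{M5}: invariant factors x^3.

Matrices are similar if and only if their invariant-factor lists agree; the partition into similarity classes is {M1, M3}, {M2}, {M4}, {M5}.

4 classes: {M1, M3}, {M2}, {M4}, {M5}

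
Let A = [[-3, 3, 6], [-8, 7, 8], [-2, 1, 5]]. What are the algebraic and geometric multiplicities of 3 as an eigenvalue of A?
The characteristic polynomial is (x - 3)^3, so the factor x - 3 appears with exponent 3: the algebraic multiplicity is 3.

rank(A - 3I) = 1, so the eigenspace has dimension 3 - 1 = 2: the geometric multiplicity is 2.

Since 2 < 3, A is not diagonalizable.

algebraic multiplicity 3, geometric multiplicity 2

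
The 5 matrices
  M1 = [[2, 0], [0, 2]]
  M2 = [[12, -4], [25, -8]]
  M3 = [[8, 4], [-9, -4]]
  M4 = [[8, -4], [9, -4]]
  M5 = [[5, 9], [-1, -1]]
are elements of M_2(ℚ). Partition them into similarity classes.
2 classes: {M1}, {M2, M3, M4, M5}

Characteristic polynomials: χ_{M1} = (x - 2)^2, χ_{M2} = (x - 2)^2, χ_{M3} = (x - 2)^2, χ_{M4} = (x - 2)^2, χ_{M5} = (x - 2)^2.

{M1}: invariant factors x - 2, x - 2.

{M2, M3, M4, M5}: invariant factors (x - 2)^2.

Matrices are similar if and only if their invariant-factor lists agree; the partition into similarity classes is {M1}, {M2, M3, M4, M5}.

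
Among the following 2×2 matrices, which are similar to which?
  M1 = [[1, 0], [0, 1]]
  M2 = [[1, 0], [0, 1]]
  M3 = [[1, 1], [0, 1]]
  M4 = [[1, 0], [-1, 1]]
Characteristic polynomials: χ_{M1} = (x - 1)^2, χ_{M2} = (x - 1)^2, χ_{M3} = (x - 1)^2, χ_{M4} = (x - 1)^2.

{M1, M2}: invariant factors x - 1, x - 1.

{M3, M4}: invariant factors (x - 1)^2.

Matrices are similar if and only if their invariant-factor lists agree; the partition into similarity classes is {M1, M2}, {M3, M4}.

2 classes: {M1, M2}, {M3, M4}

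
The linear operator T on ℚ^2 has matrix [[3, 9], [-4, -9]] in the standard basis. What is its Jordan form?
The characteristic polynomial is det(xI - A) = (x + 3)^2, so the eigenvalues are -3 (algebraic multiplicity 2).

For λ = -3: rank(A + 3I) = 1, rank((A + 3I)^2) = 0. The eigenspace has dimension 2 - 1 = 1, so there is 1 Jordan block; the rank sequence gives block sizes [2].

Assembling the blocks gives the Jordan form J above.

J = [[-3, 1], [0, -3]]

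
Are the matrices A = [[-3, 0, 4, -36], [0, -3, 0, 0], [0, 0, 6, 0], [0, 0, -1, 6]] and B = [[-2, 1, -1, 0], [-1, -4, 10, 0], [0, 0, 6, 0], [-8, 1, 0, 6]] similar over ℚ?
Both have characteristic polynomial (x - 6)^2(x + 3)^2, but the minimal polynomial of A is (x - 6)^2(x + 3) while the minimal polynomial of B is (x - 6)^2(x + 3)^2. The minimal polynomial is a similarity invariant, so A and B are not similar.

No.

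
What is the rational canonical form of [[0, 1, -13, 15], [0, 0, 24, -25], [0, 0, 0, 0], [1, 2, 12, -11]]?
The invariant factors of A (the non-unit diagonal entries of the Smith normal form of xI - A over ℚ[x]) are x(x + 1)(x + 5)^2, each dividing the next. The characteristic polynomial is their product, x(x + 1)(x + 5)^2.

The rational canonical form is the block-diagonal matrix of companion matrices C(f_i):
R = [[0, 0, 0, 0], [1, 0, 0, -25], [0, 1, 0, -35], [0, 0, 1, -11]].

R = [[0, 0, 0, 0], [1, 0, 0, -25], [0, 1, 0, -35], [0, 0, 1, -11]]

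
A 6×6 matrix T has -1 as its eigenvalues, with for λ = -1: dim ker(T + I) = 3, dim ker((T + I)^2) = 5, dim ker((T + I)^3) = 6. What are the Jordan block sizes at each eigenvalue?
Jordan blocks: (-1, 3), (-1, 2), (-1, 1)

λ = -1: successive nullity increments [3, 2, 1] count blocks of size ≥ k; block sizes are [3, 2, 1].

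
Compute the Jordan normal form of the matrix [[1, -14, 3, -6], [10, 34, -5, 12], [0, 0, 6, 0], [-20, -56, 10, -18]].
The characteristic polynomial is det(xI - A) = (x - 6)^3(x - 5), so the eigenvalues are 5 (algebraic multiplicity 1), 6 (algebraic multiplicity 3).

For λ = 5: algebraic multiplicity 1 gives one 1×1 block.

For λ = 6: rank(A - 6I) = 2, rank((A - 6I)^2) = 1. The eigenspace has dimension 4 - 2 = 2, so there are 2 Jordan blocks; the rank sequence gives block sizes [2, 1].

Assembling the blocks gives the Jordan form J above.

J = [[5, 0, 0, 0], [0, 6, 1, 0], [0, 0, 6, 0], [0, 0, 0, 6]]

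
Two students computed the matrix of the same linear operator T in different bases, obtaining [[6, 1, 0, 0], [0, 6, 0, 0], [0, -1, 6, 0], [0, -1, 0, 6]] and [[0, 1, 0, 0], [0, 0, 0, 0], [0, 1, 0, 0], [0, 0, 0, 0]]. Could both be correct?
No.

trace(A) = 24 but trace(B) = 0. The trace is a similarity invariant, so A and B are not similar.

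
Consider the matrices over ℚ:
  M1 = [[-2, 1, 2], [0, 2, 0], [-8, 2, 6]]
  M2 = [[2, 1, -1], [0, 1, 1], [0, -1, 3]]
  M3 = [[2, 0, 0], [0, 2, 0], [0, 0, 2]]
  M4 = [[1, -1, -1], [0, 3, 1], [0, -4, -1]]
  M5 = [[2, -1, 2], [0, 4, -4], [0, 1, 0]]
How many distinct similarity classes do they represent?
3 classes: {M1, M2, M5}, {M3}, {M4}

Characteristic polynomials: χ_{M1} = (x - 2)^3, χ_{M2} = (x - 2)^3, χ_{M3} = (x - 2)^3, χ_{M4} = (x - 1)^3, χ_{M5} = (x - 2)^3.

{M1, M2, M5}: invariant factors x - 2, (x - 2)^2.

{M3}: invariant factors x - 2, x - 2, x - 2.

{M4}: invariant factors (x - 1)^3.

Matrices are similar if and only if their invariant-factor lists agree; the partition into similarity classes is {M1, M2, M5}, {M3}, {M4}.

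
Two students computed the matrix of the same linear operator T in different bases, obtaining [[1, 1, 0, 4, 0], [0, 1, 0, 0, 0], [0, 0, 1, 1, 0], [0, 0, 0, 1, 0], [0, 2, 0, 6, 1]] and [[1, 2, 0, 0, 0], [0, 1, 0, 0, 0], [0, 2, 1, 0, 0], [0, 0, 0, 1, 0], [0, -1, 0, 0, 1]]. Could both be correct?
Both have characteristic polynomial (x - 1)^5 and minimal polynomial (x - 1)^2. But rank(A - I) = 2 for A while rank(B - I) = 1 for B, so the number of Jordan blocks at λ = 1 differs. A and B are not similar.

No.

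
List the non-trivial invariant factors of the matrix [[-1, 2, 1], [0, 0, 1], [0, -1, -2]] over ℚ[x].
(x + 1)^3

The Jordan structure of A has elementary divisors (x + 1)^3. Arranging the block sizes at each eigenvalue in decreasing order and taking row products gives the invariant factors.

Invariant factors (smallest first, each dividing the next): (x + 1)^3.

Check: the last factor (x + 1)^3 is the minimal polynomial, and the product (x + 1)^3 is the characteristic polynomial.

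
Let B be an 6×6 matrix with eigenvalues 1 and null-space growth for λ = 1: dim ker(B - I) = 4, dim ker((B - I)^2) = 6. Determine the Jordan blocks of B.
Jordan blocks: (1, 2), (1, 2), (1, 1), (1, 1)

λ = 1: successive nullity increments [4, 2] count blocks of size ≥ k; block sizes are [2, 2, 1, 1].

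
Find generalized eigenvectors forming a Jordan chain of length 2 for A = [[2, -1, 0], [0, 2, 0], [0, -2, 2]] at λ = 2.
v_1 = [[4, 1, 8]]^T, v_2 = [[-1, 0, -2]]^T

We seek v_1 ∈ ker((A - 2I)^2) \ ker(A - 2I), then set v_{i+1} = (A - 2I) v_i.

One such chain is v_1 = [[4, 1, 8]]^T, v_2 = [[-1, 0, -2]]^T. Check: (A - 2I) v_2 = [[0, 0, 0]]^T = 0.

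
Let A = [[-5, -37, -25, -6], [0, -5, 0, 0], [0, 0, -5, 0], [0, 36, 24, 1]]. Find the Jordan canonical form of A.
J = [[-5, 1, 0, 0], [0, -5, 0, 0], [0, 0, -5, 0], [0, 0, 0, 1]]

The characteristic polynomial is det(xI - A) = (x - 1)(x + 5)^3, so the eigenvalues are -5 (algebraic multiplicity 3), 1 (algebraic multiplicity 1).

For λ = -5: rank(A + 5I) = 2, rank((A + 5I)^2) = 1. The eigenspace has dimension 4 - 2 = 2, so there are 2 Jordan blocks; the rank sequence gives block sizes [2, 1].

For λ = 1: algebraic multiplicity 1 gives one 1×1 block.

Assembling the blocks gives the Jordan form J above.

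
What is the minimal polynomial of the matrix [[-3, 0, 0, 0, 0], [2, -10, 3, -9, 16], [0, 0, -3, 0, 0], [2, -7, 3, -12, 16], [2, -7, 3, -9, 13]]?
The characteristic polynomial factors as (x + 3)^5. The minimal polynomial is ∏(x - λ)^{k_λ} where k_λ is the size of the largest Jordan block at λ.

For λ = -3: rank(A + 3I) = 1, and the largest Jordan block has size 2 (the smallest k with rank((A + 3I)^k) = rank((A + 3I)^(k+1))).

So m_A(x) = (x + 3)^2.

m_A(x) = (x + 3)^2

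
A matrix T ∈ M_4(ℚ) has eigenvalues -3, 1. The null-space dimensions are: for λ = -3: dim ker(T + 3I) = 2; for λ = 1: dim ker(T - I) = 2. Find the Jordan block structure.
Jordan blocks: (-3, 1), (-3, 1), (1, 1), (1, 1)

λ = -3: successive nullity increments [2] count blocks of size ≥ k; block sizes are [1, 1].
λ = 1: successive nullity increments [2] count blocks of size ≥ k; block sizes are [1, 1].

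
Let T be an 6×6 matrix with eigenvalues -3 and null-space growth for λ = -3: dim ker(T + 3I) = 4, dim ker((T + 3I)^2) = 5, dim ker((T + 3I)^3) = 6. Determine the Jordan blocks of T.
λ = -3: successive nullity increments [4, 1, 1] count blocks of size ≥ k; block sizes are [3, 1, 1, 1].

Jordan blocks: (-3, 3), (-3, 1), (-3, 1), (-3, 1)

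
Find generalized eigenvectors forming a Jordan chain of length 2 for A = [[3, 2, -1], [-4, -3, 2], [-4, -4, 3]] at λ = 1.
We seek v_1 ∈ ker((A - I)^2) \ ker(A - I), then set v_{i+1} = (A - I) v_i.

One such chain is v_1 = [[0, 1, 1]]^T, v_2 = [[1, -2, -2]]^T. Check: (A - I) v_2 = [[0, 0, 0]]^T = 0.

v_1 = [[0, 1, 1]]^T, v_2 = [[1, -2, -2]]^T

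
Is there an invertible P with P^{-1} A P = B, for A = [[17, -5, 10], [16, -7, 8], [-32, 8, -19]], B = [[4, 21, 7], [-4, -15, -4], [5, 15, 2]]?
Yes.

Two matrices over a field are similar if and only if they have the same invariant factors.

Both A and B have characteristic polynomial (x + 3)^3 and minimal polynomial (x + 3)^2. Computing further, both have invariant factors x + 3, (x + 3)^2. Hence A and B are similar.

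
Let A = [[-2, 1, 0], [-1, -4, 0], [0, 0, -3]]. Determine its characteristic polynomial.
χ_A(x) = (x + 3)^3

xI - A = [[x + 2, -1, 0], [1, x + 4, 0], [0, 0, x + 3]].

Expanding det(xI - A) along the first row:
det(xI - A) = + (x + 2)·det([[x + 4, 0], [0, x + 3]]) - (-1)·det([[1, 0], [0, x + 3]]) + (0)·det([[1, x + 4], [0, 0]]).

Evaluating gives χ_A(x) = x^3 + 9x^2 + 27x + 27 = (x + 3)^3.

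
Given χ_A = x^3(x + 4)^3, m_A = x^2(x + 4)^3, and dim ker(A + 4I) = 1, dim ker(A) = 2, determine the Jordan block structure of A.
λ = -4: algebraic multiplicity 3 (exponent in χ_A), largest block size 3 (exponent in m_A), 1 block (geometric multiplicity). This forces block sizes [3].
λ = 0: algebraic multiplicity 3 (exponent in χ_A), largest block size 2 (exponent in m_A), 2 blocks (geometric multiplicity). These force block sizes [2, 1].

Jordan blocks: (-4, 3), (0, 2), (0, 1)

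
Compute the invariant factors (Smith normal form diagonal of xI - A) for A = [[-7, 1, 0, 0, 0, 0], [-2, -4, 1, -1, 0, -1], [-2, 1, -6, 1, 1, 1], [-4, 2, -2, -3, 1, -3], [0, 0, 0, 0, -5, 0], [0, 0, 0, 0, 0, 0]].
(x + 5)^2, x(x + 5)^3

The Jordan structure of A has elementary divisors (x + 5)^3, (x + 5)^2, x. Arranging the block sizes at each eigenvalue in decreasing order and taking row products gives the invariant factors.

Invariant factors (smallest first, each dividing the next): (x + 5)^2, x(x + 5)^3.

Check: the last factor x(x + 5)^3 is the minimal polynomial, and the product x(x + 5)^5 is the characteristic polynomial.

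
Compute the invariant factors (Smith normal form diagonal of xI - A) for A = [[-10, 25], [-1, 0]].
The Jordan structure of A has elementary divisors (x + 5)^2. Arranging the block sizes at each eigenvalue in decreasing order and taking row products gives the invariant factors.

Invariant factors (smallest first, each dividing the next): (x + 5)^2.

Check: the last factor (x + 5)^2 is the minimal polynomial, and the product (x + 5)^2 is the characteristic polynomial.

(x + 5)^2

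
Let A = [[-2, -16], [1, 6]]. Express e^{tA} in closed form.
e^{tA} = [[(1 - 4*t)*e^{2*t}, -16*t*e^{2*t}], [t*e^{2*t}, (4*t + 1)*e^{2*t}]]

A has Jordan form J = [[2, 1], [0, 2]] with A = PJP^{-1}, so e^{tA} = P e^{tJ} P^{-1}.

For a Jordan block J_k(λ), e^{tJ_k(λ)} = e^{λt} · (I + tN + t^2 N^2/2! + ... + t^{k-1} N^{k-1}/(k-1)!) where N is the nilpotent superdiagonal part.

Assembling the blocks and conjugating back gives the entries of e^{tA} as shown above.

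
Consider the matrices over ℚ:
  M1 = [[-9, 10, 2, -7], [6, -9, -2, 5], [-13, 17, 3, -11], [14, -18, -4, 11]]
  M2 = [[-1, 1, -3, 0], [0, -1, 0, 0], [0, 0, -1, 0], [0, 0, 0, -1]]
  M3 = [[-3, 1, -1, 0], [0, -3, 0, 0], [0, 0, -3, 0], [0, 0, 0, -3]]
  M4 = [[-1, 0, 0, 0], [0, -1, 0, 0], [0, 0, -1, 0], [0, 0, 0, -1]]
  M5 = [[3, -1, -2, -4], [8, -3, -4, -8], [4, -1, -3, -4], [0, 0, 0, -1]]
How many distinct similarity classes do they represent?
Characteristic polynomials: χ_{M1} = (x + 1)^4, χ_{M2} = (x + 1)^4, χ_{M3} = (x + 3)^4, χ_{M4} = (x + 1)^4, χ_{M5} = (x + 1)^4.

{M1}: invariant factors (x + 1)^2, (x + 1)^2.

{M2, M5}: invariant factors x + 1, x + 1, (x + 1)^2.

{M3}: invariant factors x + 3, x + 3, (x + 3)^2.

{M4}: invariant factors x + 1, x + 1, x + 1, x + 1.

Matrices are similar if and only if their invariant-factor lists agree; the partition into similarity classes is {M1}, {M2, M5}, {M3}, {M4}.

4 classes: {M1}, {M2, M5}, {M3}, {M4}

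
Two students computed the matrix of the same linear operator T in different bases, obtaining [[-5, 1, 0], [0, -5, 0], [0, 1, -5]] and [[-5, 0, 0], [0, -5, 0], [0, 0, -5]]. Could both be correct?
Both have characteristic polynomial (x + 5)^3, but the minimal polynomial of A is (x + 5)^2 while the minimal polynomial of B is x + 5. The minimal polynomial is a similarity invariant, so A and B are not similar.

No.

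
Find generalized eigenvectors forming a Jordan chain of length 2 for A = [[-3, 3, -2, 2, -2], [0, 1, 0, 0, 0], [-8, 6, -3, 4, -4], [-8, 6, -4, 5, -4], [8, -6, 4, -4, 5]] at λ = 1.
v_1 = [[0, 1, -2, -1, 2]]^T, v_2 = [[1, 0, 2, 2, -2]]^T

We seek v_1 ∈ ker((A - I)^2) \ ker(A - I), then set v_{i+1} = (A - I) v_i.

One such chain is v_1 = [[0, 1, -2, -1, 2]]^T, v_2 = [[1, 0, 2, 2, -2]]^T. Check: (A - I) v_2 = [[0, 0, 0, 0, 0]]^T = 0.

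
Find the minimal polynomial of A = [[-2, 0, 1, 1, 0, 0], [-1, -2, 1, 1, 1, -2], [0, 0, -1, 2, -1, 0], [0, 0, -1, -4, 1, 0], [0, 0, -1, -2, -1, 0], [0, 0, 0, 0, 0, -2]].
m_A(x) = (x + 2)^3

The characteristic polynomial factors as (x + 2)^6. The minimal polynomial is ∏(x - λ)^{k_λ} where k_λ is the size of the largest Jordan block at λ.

For λ = -2: rank(A + 2I) = 3, and the largest Jordan block has size 3 (the smallest k with rank((A + 2I)^k) = rank((A + 2I)^(k+1))).

So m_A(x) = (x + 2)^3.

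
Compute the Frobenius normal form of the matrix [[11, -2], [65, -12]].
R = [[0, 2], [1, -1]]

The invariant factors of A (the non-unit diagonal entries of the Smith normal form of xI - A over ℚ[x]) are (x - 1)(x + 2), each dividing the next. The characteristic polynomial is their product, (x - 1)(x + 2).

The rational canonical form is the block-diagonal matrix of companion matrices C(f_i):
R = [[0, 2], [1, -1]].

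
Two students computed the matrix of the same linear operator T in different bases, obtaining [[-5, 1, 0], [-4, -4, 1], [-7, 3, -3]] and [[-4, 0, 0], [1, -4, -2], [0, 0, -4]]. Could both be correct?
Both have characteristic polynomial (x + 4)^3, but the minimal polynomial of A is (x + 4)^3 while the minimal polynomial of B is (x + 4)^2. The minimal polynomial is a similarity invariant, so A and B are not similar.

No.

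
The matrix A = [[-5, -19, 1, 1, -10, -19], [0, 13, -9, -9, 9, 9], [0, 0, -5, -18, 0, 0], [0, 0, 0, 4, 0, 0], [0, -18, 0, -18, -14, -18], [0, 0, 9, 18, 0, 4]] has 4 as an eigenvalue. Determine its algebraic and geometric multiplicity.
algebraic multiplicity 3, geometric multiplicity 3

The characteristic polynomial is (x - 4)^3(x + 5)^3, so the factor x - 4 appears with exponent 3: the algebraic multiplicity is 3.

rank(A - 4I) = 3, so the eigenspace has dimension 6 - 3 = 3: the geometric multiplicity is 3.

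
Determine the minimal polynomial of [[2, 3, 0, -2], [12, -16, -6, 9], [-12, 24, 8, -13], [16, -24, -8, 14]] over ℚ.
m_A(x) = (x - 2)^3

The characteristic polynomial factors as (x - 2)^4. The minimal polynomial is ∏(x - λ)^{k_λ} where k_λ is the size of the largest Jordan block at λ.

For λ = 2: rank(A - 2I) = 2, and the largest Jordan block has size 3 (the smallest k with rank((A - 2I)^k) = rank((A - 2I)^(k+1))).

So m_A(x) = (x - 2)^3.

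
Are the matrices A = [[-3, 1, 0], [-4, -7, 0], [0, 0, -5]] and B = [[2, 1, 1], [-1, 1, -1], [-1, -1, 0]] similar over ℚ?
trace(A) = -15 but trace(B) = 3. The trace is a similarity invariant, so A and B are not similar.

No.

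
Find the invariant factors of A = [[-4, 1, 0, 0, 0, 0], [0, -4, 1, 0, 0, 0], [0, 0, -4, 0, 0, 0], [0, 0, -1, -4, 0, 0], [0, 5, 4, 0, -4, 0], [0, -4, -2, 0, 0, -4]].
The Jordan structure of A has elementary divisors (x + 4)^3, (x + 4), (x + 4), (x + 4). Arranging the block sizes at each eigenvalue in decreasing order and taking row products gives the invariant factors.

Invariant factors (smallest first, each dividing the next): x + 4, x + 4, x + 4, (x + 4)^3.

Check: the last factor (x + 4)^3 is the minimal polynomial, and the product (x + 4)^6 is the characteristic polynomial.

x + 4, x + 4, x + 4, (x + 4)^3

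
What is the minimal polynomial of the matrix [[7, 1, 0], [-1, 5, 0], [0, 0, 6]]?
The characteristic polynomial factors as (x - 6)^3. The minimal polynomial is ∏(x - λ)^{k_λ} where k_λ is the size of the largest Jordan block at λ.

For λ = 6: rank(A - 6I) = 1, and the largest Jordan block has size 2 (the smallest k with rank((A - 6I)^k) = rank((A - 6I)^(k+1))).

So m_A(x) = (x - 6)^2.

m_A(x) = (x - 6)^2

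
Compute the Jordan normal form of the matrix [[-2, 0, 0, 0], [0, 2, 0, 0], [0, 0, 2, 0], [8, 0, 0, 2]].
J = [[-2, 0, 0, 0], [0, 2, 0, 0], [0, 0, 2, 0], [0, 0, 0, 2]]

The characteristic polynomial is det(xI - A) = (x - 2)^3(x + 2), so the eigenvalues are -2 (algebraic multiplicity 1), 2 (algebraic multiplicity 3).

For λ = -2: algebraic multiplicity 1 gives one 1×1 block.

For λ = 2: rank(A - 2I) = 1. The eigenspace has dimension 4 - 1 = 3, so there are 3 Jordan blocks; the rank sequence gives block sizes [1, 1, 1].

Assembling the blocks gives the Jordan form J above.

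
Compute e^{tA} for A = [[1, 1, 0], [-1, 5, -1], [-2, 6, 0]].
e^{tA} = [[(1 - t)*e^{2*t}, t*(t + 1)*e^{2*t}, -t^2*e^{2*t}/2], [-t*e^{2*t}, (t^2 + 3*t + 1)*e^{2*t}, t*(-t - 2)*e^{2*t}/2], [-2*t*e^{2*t}, 2*t*(t + 3)*e^{2*t}, (-t^2 - 2*t + 1)*e^{2*t}]]

A has Jordan form J = [[2, 1, 0], [0, 2, 1], [0, 0, 2]] with A = PJP^{-1}, so e^{tA} = P e^{tJ} P^{-1}.

For a Jordan block J_k(λ), e^{tJ_k(λ)} = e^{λt} · (I + tN + t^2 N^2/2! + ... + t^{k-1} N^{k-1}/(k-1)!) where N is the nilpotent superdiagonal part.

Assembling the blocks and conjugating back gives the entries of e^{tA} as shown above.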